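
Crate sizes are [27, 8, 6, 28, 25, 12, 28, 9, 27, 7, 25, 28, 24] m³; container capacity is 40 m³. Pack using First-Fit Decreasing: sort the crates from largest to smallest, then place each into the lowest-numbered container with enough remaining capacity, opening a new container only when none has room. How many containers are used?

8 containers

Sorted descending: 28, 28, 28, 27, 27, 25, 25, 24, 12, 9, 8, 7, 6.
28 m³ → container 1 (remaining 12 m³)
28 m³ → container 2 (remaining 12 m³)
28 m³ → container 3 (remaining 12 m³)
27 m³ → container 4 (remaining 13 m³)
27 m³ → container 5 (remaining 13 m³)
25 m³ → container 6 (remaining 15 m³)
25 m³ → container 7 (remaining 15 m³)
24 m³ → container 8 (remaining 16 m³)
12 m³ → container 1 (remaining 0 m³)
9 m³ → container 2 (remaining 3 m³)
8 m³ → container 3 (remaining 4 m³)
7 m³ → container 4 (remaining 6 m³)
6 m³ → container 4 (remaining 0 m³)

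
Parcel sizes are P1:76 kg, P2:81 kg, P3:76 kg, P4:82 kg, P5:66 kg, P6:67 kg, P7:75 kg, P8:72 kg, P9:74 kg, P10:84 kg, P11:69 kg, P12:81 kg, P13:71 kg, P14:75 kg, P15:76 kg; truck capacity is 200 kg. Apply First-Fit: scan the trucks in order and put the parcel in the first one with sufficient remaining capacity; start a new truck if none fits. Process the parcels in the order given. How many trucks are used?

truck 1: place P1 (76 kg), 124 kg left
truck 1: place P2 (81 kg), 43 kg left
truck 2: place P3 (76 kg), 124 kg left
truck 2: place P4 (82 kg), 42 kg left
truck 3: place P5 (66 kg), 134 kg left
truck 3: place P6 (67 kg), 67 kg left
truck 4: place P7 (75 kg), 125 kg left
truck 4: place P8 (72 kg), 53 kg left
truck 5: place P9 (74 kg), 126 kg left
truck 5: place P10 (84 kg), 42 kg left
truck 6: place P11 (69 kg), 131 kg left
truck 6: place P12 (81 kg), 50 kg left
truck 7: place P13 (71 kg), 129 kg left
truck 7: place P14 (75 kg), 54 kg left
truck 8: place P15 (76 kg), 124 kg left

8 trucks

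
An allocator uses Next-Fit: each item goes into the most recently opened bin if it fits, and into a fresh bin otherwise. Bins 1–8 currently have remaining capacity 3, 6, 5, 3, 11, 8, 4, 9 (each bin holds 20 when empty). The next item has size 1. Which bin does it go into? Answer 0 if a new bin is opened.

Next-Fit only looks at bin 8, which has 9 free.
1 fits there.

8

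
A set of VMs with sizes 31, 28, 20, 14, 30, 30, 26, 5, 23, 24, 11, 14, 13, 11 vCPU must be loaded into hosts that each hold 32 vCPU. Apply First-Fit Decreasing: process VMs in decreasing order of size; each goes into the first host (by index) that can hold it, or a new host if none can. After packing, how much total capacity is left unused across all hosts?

Sorted descending: 31, 30, 30, 28, 26, 24, 23, 20, 14, 14, 13, 11, 11, 5.
Put 31 vCPU in host 1; 1 vCPU remain.
Put 30 vCPU in host 2; 2 vCPU remain.
Put 30 vCPU in host 3; 2 vCPU remain.
Put 28 vCPU in host 4; 4 vCPU remain.
Put 26 vCPU in host 5; 6 vCPU remain.
Put 24 vCPU in host 6; 8 vCPU remain.
Put 23 vCPU in host 7; 9 vCPU remain.
Put 20 vCPU in host 8; 12 vCPU remain.
Put 14 vCPU in host 9; 18 vCPU remain.
Put 14 vCPU in host 9; 4 vCPU remain.
Put 13 vCPU in host 10; 19 vCPU remain.
Put 11 vCPU in host 8; 1 vCPU remain.
Put 11 vCPU in host 10; 8 vCPU remain.
Put 5 vCPU in host 5; 1 vCPU remain.
10 hosts × 32 vCPU = 320 vCPU; used 280 vCPU; unused 40 vCPU.

40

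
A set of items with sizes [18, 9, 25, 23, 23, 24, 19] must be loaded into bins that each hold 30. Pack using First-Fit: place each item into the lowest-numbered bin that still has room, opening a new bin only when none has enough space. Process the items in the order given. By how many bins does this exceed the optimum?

First-Fit: [18,9] [25] [23] [23] [24] [19] → 6 bins.
6 items exceed 15 (half the capacity), and no two of those can share a bin, so at least 6 bins are needed.
So 6 is already optimal.

0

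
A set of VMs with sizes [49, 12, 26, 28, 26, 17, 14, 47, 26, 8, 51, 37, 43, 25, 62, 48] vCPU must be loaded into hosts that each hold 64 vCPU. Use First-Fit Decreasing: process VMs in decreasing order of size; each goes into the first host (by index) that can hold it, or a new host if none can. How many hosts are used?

9 hosts

Sorted descending: 62, 51, 49, 48, 47, 43, 37, 28, 26, 26, 26, 25, 17, 14, 12, 8.
Put 62 vCPU in host 1; 2 vCPU remain.
Put 51 vCPU in host 2; 13 vCPU remain.
Put 49 vCPU in host 3; 15 vCPU remain.
Put 48 vCPU in host 4; 16 vCPU remain.
Put 47 vCPU in host 5; 17 vCPU remain.
Put 43 vCPU in host 6; 21 vCPU remain.
Put 37 vCPU in host 7; 27 vCPU remain.
Put 28 vCPU in host 8; 36 vCPU remain.
Put 26 vCPU in host 7; 1 vCPU remain.
Put 26 vCPU in host 8; 10 vCPU remain.
Put 26 vCPU in host 9; 38 vCPU remain.
Put 25 vCPU in host 9; 13 vCPU remain.
Put 17 vCPU in host 5; 0 vCPU remain.
Put 14 vCPU in host 3; 1 vCPU remain.
Put 12 vCPU in host 2; 1 vCPU remain.
Put 8 vCPU in host 4; 8 vCPU remain.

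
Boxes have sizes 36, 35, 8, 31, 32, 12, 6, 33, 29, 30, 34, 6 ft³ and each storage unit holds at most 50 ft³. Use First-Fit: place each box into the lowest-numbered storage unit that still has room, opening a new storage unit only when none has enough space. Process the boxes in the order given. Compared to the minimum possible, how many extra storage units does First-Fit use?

First-Fit: [36,8,6] [35,12] [31,6] [32] [33] [29] [30] [34] → 8 storage units.
8 boxes exceed 25 ft³ (half the capacity), and no two of those can share a storage unit, so at least 8 storage units are needed.
So 8 is already optimal.

0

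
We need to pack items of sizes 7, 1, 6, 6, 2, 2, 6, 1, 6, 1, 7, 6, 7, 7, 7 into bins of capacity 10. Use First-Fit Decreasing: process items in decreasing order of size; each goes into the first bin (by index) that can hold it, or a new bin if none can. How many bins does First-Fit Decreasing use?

Sorted descending: 7, 7, 7, 7, 7, 6, 6, 6, 6, 6, 2, 2, 1, 1, 1.
Put 7 in bin 1; 3 remain.
Put 7 in bin 2; 3 remain.
Put 7 in bin 3; 3 remain.
Put 7 in bin 4; 3 remain.
Put 7 in bin 5; 3 remain.
Put 6 in bin 6; 4 remain.
Put 6 in bin 7; 4 remain.
Put 6 in bin 8; 4 remain.
Put 6 in bin 9; 4 remain.
Put 6 in bin 10; 4 remain.
Put 2 in bin 1; 1 remain.
Put 2 in bin 2; 1 remain.
Put 1 in bin 1; 0 remain.
Put 1 in bin 2; 0 remain.
Put 1 in bin 3; 2 remain.
Final bins: [7,2,1] [7,2,1] [7,1] [7] [7] [6] [6] [6] [6] [6].

10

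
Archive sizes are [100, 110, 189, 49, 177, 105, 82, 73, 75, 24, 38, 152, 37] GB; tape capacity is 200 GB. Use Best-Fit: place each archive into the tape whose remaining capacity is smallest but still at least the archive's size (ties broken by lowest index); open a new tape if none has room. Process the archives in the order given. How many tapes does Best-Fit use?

tape 1: place 100 GB, 100 GB left
tape 2: place 110 GB, 90 GB left
tape 3: place 189 GB, 11 GB left
tape 2: place 49 GB, 41 GB left
tape 4: place 177 GB, 23 GB left
tape 5: place 105 GB, 95 GB left
tape 5: place 82 GB, 13 GB left
tape 1: place 73 GB, 27 GB left
tape 6: place 75 GB, 125 GB left
tape 1: place 24 GB, 3 GB left
tape 2: place 38 GB, 3 GB left
tape 7: place 152 GB, 48 GB left
tape 7: place 37 GB, 11 GB left

7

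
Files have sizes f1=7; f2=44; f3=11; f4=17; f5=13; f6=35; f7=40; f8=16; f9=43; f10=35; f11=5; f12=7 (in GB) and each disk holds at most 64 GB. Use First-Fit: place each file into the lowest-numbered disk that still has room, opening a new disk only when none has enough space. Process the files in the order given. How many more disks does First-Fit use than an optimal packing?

First-Fit: [7,44,11] [17,13,16,5,7] [35] [40] [43] [35] → 6 disks.
Total size 273 GB; any packing needs at least ⌈273/64⌉ = 5 disks.
An optimal packing achieves that bound: [44,17] [43,16,5] [40,13,11] [35,7,7] [35] → 5 disks.
Excess: 6 − 5 = 1.

1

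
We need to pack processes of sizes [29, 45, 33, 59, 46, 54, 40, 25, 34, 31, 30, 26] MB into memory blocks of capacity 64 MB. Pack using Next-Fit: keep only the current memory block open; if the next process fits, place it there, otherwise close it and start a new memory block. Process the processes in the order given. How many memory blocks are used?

Put 29 MB in memory block 1; 35 MB remain.
Put 45 MB in memory block 2; 19 MB remain.
Put 33 MB in memory block 3; 31 MB remain.
Put 59 MB in memory block 4; 5 MB remain.
Put 46 MB in memory block 5; 18 MB remain.
Put 54 MB in memory block 6; 10 MB remain.
Put 40 MB in memory block 7; 24 MB remain.
Put 25 MB in memory block 8; 39 MB remain.
Put 34 MB in memory block 8; 5 MB remain.
Put 31 MB in memory block 9; 33 MB remain.
Put 30 MB in memory block 9; 3 MB remain.
Put 26 MB in memory block 10; 38 MB remain.

10 memory blocks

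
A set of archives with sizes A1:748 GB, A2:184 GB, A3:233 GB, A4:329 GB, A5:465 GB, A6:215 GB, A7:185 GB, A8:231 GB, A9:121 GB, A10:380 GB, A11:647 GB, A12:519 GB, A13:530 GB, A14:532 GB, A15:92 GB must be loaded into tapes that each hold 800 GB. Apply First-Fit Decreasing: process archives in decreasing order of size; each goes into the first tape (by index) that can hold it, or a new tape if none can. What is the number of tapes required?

Sorted descending: 748, 647, 532, 530, 519, 465, 380, 329, 233, 231, 215, 185, 184, 121, 92.
748 GB → tape 1 (remaining 52 GB)
647 GB → tape 2 (remaining 153 GB)
532 GB → tape 3 (remaining 268 GB)
530 GB → tape 4 (remaining 270 GB)
519 GB → tape 5 (remaining 281 GB)
465 GB → tape 6 (remaining 335 GB)
380 GB → tape 7 (remaining 420 GB)
329 GB → tape 6 (remaining 6 GB)
233 GB → tape 3 (remaining 35 GB)
231 GB → tape 4 (remaining 39 GB)
215 GB → tape 5 (remaining 66 GB)
185 GB → tape 7 (remaining 235 GB)
184 GB → tape 7 (remaining 51 GB)
121 GB → tape 2 (remaining 32 GB)
92 GB → tape 8 (remaining 708 GB)
Final tapes: [748] [647,121] [532,233] [530,231] [519,215] [465,329] [380,185,184] [92].

8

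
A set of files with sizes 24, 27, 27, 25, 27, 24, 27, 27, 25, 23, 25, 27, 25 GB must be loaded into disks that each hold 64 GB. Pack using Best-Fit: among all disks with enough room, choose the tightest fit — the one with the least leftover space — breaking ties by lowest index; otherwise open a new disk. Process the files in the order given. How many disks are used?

Put 24 GB in disk 1; 40 GB remain.
Put 27 GB in disk 1; 13 GB remain.
Put 27 GB in disk 2; 37 GB remain.
Put 25 GB in disk 2; 12 GB remain.
Put 27 GB in disk 3; 37 GB remain.
Put 24 GB in disk 3; 13 GB remain.
Put 27 GB in disk 4; 37 GB remain.
Put 27 GB in disk 4; 10 GB remain.
Put 25 GB in disk 5; 39 GB remain.
Put 23 GB in disk 5; 16 GB remain.
Put 25 GB in disk 6; 39 GB remain.
Put 27 GB in disk 6; 12 GB remain.
Put 25 GB in disk 7; 39 GB remain.
Final disks: [24,27] [27,25] [27,24] [27,27] [25,23] [25,27] [25].

7 disks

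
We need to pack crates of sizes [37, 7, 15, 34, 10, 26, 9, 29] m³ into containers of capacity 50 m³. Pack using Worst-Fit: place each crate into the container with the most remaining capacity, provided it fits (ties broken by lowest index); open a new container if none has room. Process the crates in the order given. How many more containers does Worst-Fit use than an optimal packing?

0

Worst-Fit: [37,7] [15,34] [10,26,9] [29] → 4 containers.
Total size 167 m³; any packing needs at least ⌈167/50⌉ = 4 containers.
So 4 is already optimal.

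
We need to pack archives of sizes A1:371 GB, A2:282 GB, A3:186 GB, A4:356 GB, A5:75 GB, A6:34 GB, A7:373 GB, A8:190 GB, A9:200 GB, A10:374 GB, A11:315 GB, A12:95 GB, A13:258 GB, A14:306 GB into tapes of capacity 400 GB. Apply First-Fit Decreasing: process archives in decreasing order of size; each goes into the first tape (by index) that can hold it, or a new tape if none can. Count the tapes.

Sorted descending: 374, 373, 371, 356, 315, 306, 282, 258, 200, 190, 186, 95, 75, 34.
tape 1: place 374 GB, 26 GB left
tape 2: place 373 GB, 27 GB left
tape 3: place 371 GB, 29 GB left
tape 4: place 356 GB, 44 GB left
tape 5: place 315 GB, 85 GB left
tape 6: place 306 GB, 94 GB left
tape 7: place 282 GB, 118 GB left
tape 8: place 258 GB, 142 GB left
tape 9: place 200 GB, 200 GB left
tape 9: place 190 GB, 10 GB left
tape 10: place 186 GB, 214 GB left
tape 7: place 95 GB, 23 GB left
tape 5: place 75 GB, 10 GB left
tape 4: place 34 GB, 10 GB left
Final tapes: [374] [373] [371] [356,34] [315,75] [306] [282,95] [258] [200,190] [186].

10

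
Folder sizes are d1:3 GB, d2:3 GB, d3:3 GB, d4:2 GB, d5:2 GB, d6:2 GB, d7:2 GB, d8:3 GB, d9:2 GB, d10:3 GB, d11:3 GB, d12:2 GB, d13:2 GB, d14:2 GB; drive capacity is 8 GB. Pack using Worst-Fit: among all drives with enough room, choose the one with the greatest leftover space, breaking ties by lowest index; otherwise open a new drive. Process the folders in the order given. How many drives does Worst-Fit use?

5

d1 (3 GB) → drive 1 (remaining 5 GB)
d2 (3 GB) → drive 1 (remaining 2 GB)
d3 (3 GB) → drive 2 (remaining 5 GB)
d4 (2 GB) → drive 2 (remaining 3 GB)
d5 (2 GB) → drive 2 (remaining 1 GB)
d6 (2 GB) → drive 1 (remaining 0 GB)
d7 (2 GB) → drive 3 (remaining 6 GB)
d8 (3 GB) → drive 3 (remaining 3 GB)
d9 (2 GB) → drive 3 (remaining 1 GB)
d10 (3 GB) → drive 4 (remaining 5 GB)
d11 (3 GB) → drive 4 (remaining 2 GB)
d12 (2 GB) → drive 4 (remaining 0 GB)
d13 (2 GB) → drive 5 (remaining 6 GB)
d14 (2 GB) → drive 5 (remaining 4 GB)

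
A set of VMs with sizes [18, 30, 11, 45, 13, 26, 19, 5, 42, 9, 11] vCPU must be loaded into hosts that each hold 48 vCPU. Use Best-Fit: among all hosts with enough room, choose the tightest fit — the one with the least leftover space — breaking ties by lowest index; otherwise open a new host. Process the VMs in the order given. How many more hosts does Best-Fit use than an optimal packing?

Best-Fit: [18,30] [11,13,5,9] [45] [26,19] [42] [11] → 6 hosts.
Total size 229 vCPU; any packing needs at least ⌈229/48⌉ = 5 hosts.
An optimal packing achieves that bound: [45] [42,5] [30,18] [26,19] [13,11,11,9] → 5 hosts.
Excess: 6 − 5 = 1.

1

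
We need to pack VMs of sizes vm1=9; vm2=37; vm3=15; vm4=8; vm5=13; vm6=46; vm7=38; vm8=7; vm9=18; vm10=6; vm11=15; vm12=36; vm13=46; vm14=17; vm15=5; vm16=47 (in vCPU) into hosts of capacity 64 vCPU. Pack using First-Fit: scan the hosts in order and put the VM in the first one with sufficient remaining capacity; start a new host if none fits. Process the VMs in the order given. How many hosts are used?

7

host 1: place vm1 (9 vCPU), 55 vCPU left
host 1: place vm2 (37 vCPU), 18 vCPU left
host 1: place vm3 (15 vCPU), 3 vCPU left
host 2: place vm4 (8 vCPU), 56 vCPU left
host 2: place vm5 (13 vCPU), 43 vCPU left
host 3: place vm6 (46 vCPU), 18 vCPU left
host 2: place vm7 (38 vCPU), 5 vCPU left
host 3: place vm8 (7 vCPU), 11 vCPU left
host 4: place vm9 (18 vCPU), 46 vCPU left
host 3: place vm10 (6 vCPU), 5 vCPU left
host 4: place vm11 (15 vCPU), 31 vCPU left
host 5: place vm12 (36 vCPU), 28 vCPU left
host 6: place vm13 (46 vCPU), 18 vCPU left
host 4: place vm14 (17 vCPU), 14 vCPU left
host 2: place vm15 (5 vCPU), 0 vCPU left
host 7: place vm16 (47 vCPU), 17 vCPU left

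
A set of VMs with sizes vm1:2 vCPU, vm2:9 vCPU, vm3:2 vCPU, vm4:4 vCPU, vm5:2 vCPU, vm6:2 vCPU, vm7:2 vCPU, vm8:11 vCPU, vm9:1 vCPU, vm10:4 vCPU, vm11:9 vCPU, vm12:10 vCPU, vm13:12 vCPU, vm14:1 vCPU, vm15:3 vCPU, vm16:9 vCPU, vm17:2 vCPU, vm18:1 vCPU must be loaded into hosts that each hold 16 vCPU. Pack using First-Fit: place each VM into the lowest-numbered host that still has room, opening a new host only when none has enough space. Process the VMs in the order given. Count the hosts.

host 1: place vm1 (2 vCPU), 14 vCPU left
host 1: place vm2 (9 vCPU), 5 vCPU left
host 1: place vm3 (2 vCPU), 3 vCPU left
host 2: place vm4 (4 vCPU), 12 vCPU left
host 1: place vm5 (2 vCPU), 1 vCPU left
host 2: place vm6 (2 vCPU), 10 vCPU left
host 2: place vm7 (2 vCPU), 8 vCPU left
host 3: place vm8 (11 vCPU), 5 vCPU left
host 1: place vm9 (1 vCPU), 0 vCPU left
host 2: place vm10 (4 vCPU), 4 vCPU left
host 4: place vm11 (9 vCPU), 7 vCPU left
host 5: place vm12 (10 vCPU), 6 vCPU left
host 6: place vm13 (12 vCPU), 4 vCPU left
host 2: place vm14 (1 vCPU), 3 vCPU left
host 2: place vm15 (3 vCPU), 0 vCPU left
host 7: place vm16 (9 vCPU), 7 vCPU left
host 3: place vm17 (2 vCPU), 3 vCPU left
host 3: place vm18 (1 vCPU), 2 vCPU left
Final hosts: [2,9,2,2,1] [4,2,2,4,1,3] [11,2,1] [9] [10] [12] [9].

7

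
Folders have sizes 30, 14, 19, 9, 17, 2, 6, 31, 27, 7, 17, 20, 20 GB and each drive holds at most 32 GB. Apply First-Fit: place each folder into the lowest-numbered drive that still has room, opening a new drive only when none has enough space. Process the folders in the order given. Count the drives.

30 GB → drive 1 (remaining 2 GB)
14 GB → drive 2 (remaining 18 GB)
19 GB → drive 3 (remaining 13 GB)
9 GB → drive 2 (remaining 9 GB)
17 GB → drive 4 (remaining 15 GB)
2 GB → drive 1 (remaining 0 GB)
6 GB → drive 2 (remaining 3 GB)
31 GB → drive 5 (remaining 1 GB)
27 GB → drive 6 (remaining 5 GB)
7 GB → drive 3 (remaining 6 GB)
17 GB → drive 7 (remaining 15 GB)
20 GB → drive 8 (remaining 12 GB)
20 GB → drive 9 (remaining 12 GB)

9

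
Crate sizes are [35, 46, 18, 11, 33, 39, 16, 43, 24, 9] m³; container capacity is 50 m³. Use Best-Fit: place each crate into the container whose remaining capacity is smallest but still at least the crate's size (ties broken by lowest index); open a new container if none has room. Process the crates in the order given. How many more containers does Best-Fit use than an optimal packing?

0

Best-Fit: [35,11] [46] [18,24] [33,16] [39,9] [43] → 6 containers.
Total size 274 m³; any packing needs at least ⌈274/50⌉ = 6 containers.
So 6 is already optimal.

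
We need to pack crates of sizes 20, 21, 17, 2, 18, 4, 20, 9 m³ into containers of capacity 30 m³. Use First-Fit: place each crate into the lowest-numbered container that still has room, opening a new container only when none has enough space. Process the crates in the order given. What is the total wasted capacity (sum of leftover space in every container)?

39

20 m³ → container 1 (remaining 10 m³)
21 m³ → container 2 (remaining 9 m³)
17 m³ → container 3 (remaining 13 m³)
2 m³ → container 1 (remaining 8 m³)
18 m³ → container 4 (remaining 12 m³)
4 m³ → container 1 (remaining 4 m³)
20 m³ → container 5 (remaining 10 m³)
9 m³ → container 2 (remaining 0 m³)
5 containers × 30 m³ = 150 m³; used 111 m³; unused 39 m³.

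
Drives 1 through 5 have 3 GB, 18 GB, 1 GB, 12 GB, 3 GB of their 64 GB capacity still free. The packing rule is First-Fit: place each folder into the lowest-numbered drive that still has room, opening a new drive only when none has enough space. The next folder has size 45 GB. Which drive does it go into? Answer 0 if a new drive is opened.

No drive has ≥ 45 GB free, so a new drive is opened.

0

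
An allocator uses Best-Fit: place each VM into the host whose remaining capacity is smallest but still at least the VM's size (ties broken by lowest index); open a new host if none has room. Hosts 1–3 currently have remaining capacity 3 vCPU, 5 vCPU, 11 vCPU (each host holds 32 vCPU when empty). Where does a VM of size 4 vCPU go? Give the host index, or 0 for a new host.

Hosts with room: host 2 (5 vCPU), host 3 (11 vCPU).
Tightest fit is host 2 with 5 vCPU free.

2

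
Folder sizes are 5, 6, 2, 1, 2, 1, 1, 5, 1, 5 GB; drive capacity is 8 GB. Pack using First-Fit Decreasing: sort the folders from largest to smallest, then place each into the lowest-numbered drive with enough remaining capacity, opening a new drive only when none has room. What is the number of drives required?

4

Sorted descending: 6, 5, 5, 5, 2, 2, 1, 1, 1, 1.
Put 6 GB in drive 1; 2 GB remain.
Put 5 GB in drive 2; 3 GB remain.
Put 5 GB in drive 3; 3 GB remain.
Put 5 GB in drive 4; 3 GB remain.
Put 2 GB in drive 1; 0 GB remain.
Put 2 GB in drive 2; 1 GB remain.
Put 1 GB in drive 2; 0 GB remain.
Put 1 GB in drive 3; 2 GB remain.
Put 1 GB in drive 3; 1 GB remain.
Put 1 GB in drive 3; 0 GB remain.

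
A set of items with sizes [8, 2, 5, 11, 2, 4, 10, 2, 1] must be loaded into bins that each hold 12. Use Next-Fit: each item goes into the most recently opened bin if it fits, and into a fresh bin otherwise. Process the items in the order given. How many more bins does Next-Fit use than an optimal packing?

Next-Fit: [8,2] [5] [11] [2,4] [10,2] [1] → 6 bins.
Total size 45; any packing needs at least ⌈45/12⌉ = 4 bins.
An optimal packing achieves that bound: [11,1] [10,2] [8,4] [5,2,2] → 4 bins.
Excess: 6 − 4 = 2.

2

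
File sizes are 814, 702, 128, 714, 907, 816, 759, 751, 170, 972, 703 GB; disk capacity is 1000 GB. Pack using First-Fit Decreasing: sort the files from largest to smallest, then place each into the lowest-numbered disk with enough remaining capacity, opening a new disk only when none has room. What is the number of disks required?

Sorted descending: 972, 907, 816, 814, 759, 751, 714, 703, 702, 170, 128.
disk 1: place 972 GB, 28 GB left
disk 2: place 907 GB, 93 GB left
disk 3: place 816 GB, 184 GB left
disk 4: place 814 GB, 186 GB left
disk 5: place 759 GB, 241 GB left
disk 6: place 751 GB, 249 GB left
disk 7: place 714 GB, 286 GB left
disk 8: place 703 GB, 297 GB left
disk 9: place 702 GB, 298 GB left
disk 3: place 170 GB, 14 GB left
disk 4: place 128 GB, 58 GB left
Final disks: [972] [907] [816,170] [814,128] [759] [751] [714] [703] [702].

9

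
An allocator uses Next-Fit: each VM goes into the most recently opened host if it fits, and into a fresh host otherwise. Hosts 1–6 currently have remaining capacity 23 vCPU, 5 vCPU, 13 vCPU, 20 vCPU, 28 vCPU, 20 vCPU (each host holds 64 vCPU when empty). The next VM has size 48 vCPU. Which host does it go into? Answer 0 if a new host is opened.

Next-Fit only looks at host 6, which has 20 vCPU free.
48 vCPU does not fit, so a new host is opened.

0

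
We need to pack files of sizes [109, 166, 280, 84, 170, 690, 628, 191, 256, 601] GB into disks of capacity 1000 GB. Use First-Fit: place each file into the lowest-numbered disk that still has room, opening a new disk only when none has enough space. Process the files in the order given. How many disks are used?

Put 109 GB in disk 1; 891 GB remain.
Put 166 GB in disk 1; 725 GB remain.
Put 280 GB in disk 1; 445 GB remain.
Put 84 GB in disk 1; 361 GB remain.
Put 170 GB in disk 1; 191 GB remain.
Put 690 GB in disk 2; 310 GB remain.
Put 628 GB in disk 3; 372 GB remain.
Put 191 GB in disk 1; 0 GB remain.
Put 256 GB in disk 2; 54 GB remain.
Put 601 GB in disk 4; 399 GB remain.

4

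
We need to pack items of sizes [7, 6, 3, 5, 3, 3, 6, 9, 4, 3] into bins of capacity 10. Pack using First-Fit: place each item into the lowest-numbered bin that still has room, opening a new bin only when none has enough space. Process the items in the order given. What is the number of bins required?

6

Put 7 in bin 1; 3 remain.
Put 6 in bin 2; 4 remain.
Put 3 in bin 1; 0 remain.
Put 5 in bin 3; 5 remain.
Put 3 in bin 2; 1 remain.
Put 3 in bin 3; 2 remain.
Put 6 in bin 4; 4 remain.
Put 9 in bin 5; 1 remain.
Put 4 in bin 4; 0 remain.
Put 3 in bin 6; 7 remain.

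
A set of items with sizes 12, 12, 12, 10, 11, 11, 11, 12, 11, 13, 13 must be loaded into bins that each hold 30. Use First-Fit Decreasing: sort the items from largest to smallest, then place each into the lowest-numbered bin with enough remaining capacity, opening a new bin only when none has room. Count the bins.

Sorted descending: 13, 13, 12, 12, 12, 12, 11, 11, 11, 11, 10.
Put 13 in bin 1; 17 remain.
Put 13 in bin 1; 4 remain.
Put 12 in bin 2; 18 remain.
Put 12 in bin 2; 6 remain.
Put 12 in bin 3; 18 remain.
Put 12 in bin 3; 6 remain.
Put 11 in bin 4; 19 remain.
Put 11 in bin 4; 8 remain.
Put 11 in bin 5; 19 remain.
Put 11 in bin 5; 8 remain.
Put 10 in bin 6; 20 remain.

6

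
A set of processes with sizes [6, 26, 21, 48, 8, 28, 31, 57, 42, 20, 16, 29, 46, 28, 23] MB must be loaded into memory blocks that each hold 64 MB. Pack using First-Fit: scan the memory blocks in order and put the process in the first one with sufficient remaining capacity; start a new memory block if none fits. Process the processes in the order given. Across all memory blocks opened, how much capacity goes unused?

Put 6 MB in memory block 1; 58 MB remain.
Put 26 MB in memory block 1; 32 MB remain.
Put 21 MB in memory block 1; 11 MB remain.
Put 48 MB in memory block 2; 16 MB remain.
Put 8 MB in memory block 1; 3 MB remain.
Put 28 MB in memory block 3; 36 MB remain.
Put 31 MB in memory block 3; 5 MB remain.
Put 57 MB in memory block 4; 7 MB remain.
Put 42 MB in memory block 5; 22 MB remain.
Put 20 MB in memory block 5; 2 MB remain.
Put 16 MB in memory block 2; 0 MB remain.
Put 29 MB in memory block 6; 35 MB remain.
Put 46 MB in memory block 7; 18 MB remain.
Put 28 MB in memory block 6; 7 MB remain.
Put 23 MB in memory block 8; 41 MB remain.
8 memory blocks × 64 MB = 512 MB; used 429 MB; unused 83 MB.

83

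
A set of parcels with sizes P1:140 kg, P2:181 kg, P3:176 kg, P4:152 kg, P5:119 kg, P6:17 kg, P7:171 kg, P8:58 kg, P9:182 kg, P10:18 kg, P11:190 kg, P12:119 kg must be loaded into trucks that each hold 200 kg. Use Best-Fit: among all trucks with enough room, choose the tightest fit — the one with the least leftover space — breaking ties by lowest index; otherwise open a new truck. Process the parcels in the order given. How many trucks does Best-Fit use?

Put P1 (140 kg) in truck 1; 60 kg remain.
Put P2 (181 kg) in truck 2; 19 kg remain.
Put P3 (176 kg) in truck 3; 24 kg remain.
Put P4 (152 kg) in truck 4; 48 kg remain.
Put P5 (119 kg) in truck 5; 81 kg remain.
Put P6 (17 kg) in truck 2; 2 kg remain.
Put P7 (171 kg) in truck 6; 29 kg remain.
Put P8 (58 kg) in truck 1; 2 kg remain.
Put P9 (182 kg) in truck 7; 18 kg remain.
Put P10 (18 kg) in truck 7; 0 kg remain.
Put P11 (190 kg) in truck 8; 10 kg remain.
Put P12 (119 kg) in truck 9; 81 kg remain.
Final trucks: [140,58] [181,17] [176] [152] [119] [171] [182,18] [190] [119].

9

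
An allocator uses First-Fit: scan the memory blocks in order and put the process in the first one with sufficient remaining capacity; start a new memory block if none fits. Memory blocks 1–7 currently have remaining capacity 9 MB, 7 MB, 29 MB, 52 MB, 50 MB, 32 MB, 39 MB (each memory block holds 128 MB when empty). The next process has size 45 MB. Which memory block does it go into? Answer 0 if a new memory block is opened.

Memory blocks with room: memory block 4 (52 MB), memory block 5 (50 MB).
The first with room is memory block 4.

4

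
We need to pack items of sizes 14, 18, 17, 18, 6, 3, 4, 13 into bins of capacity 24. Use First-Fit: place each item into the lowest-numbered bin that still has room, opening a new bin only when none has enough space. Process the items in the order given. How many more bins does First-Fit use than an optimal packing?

First-Fit: [14,6,3] [18,4] [17] [18] [13] → 5 bins.
5 items exceed 12 (half the capacity), and no two of those can share a bin, so at least 5 bins are needed.
So 5 is already optimal.

0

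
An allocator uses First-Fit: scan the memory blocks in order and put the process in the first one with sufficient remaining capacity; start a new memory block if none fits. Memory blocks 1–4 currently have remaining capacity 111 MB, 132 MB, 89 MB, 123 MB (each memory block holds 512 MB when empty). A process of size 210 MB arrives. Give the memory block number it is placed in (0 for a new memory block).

No memory block has ≥ 210 MB free, so a new memory block is opened.

0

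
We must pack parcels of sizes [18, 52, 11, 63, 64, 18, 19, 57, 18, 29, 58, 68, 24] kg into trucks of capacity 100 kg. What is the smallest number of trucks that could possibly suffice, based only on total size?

5

Total size = 18 + 52 + 11 + 63 + 64 + 18 + 19 + 57 + 18 + 29 + 58 + 68 + 24 = 499 kg.
⌈499 / 100⌉ = 5.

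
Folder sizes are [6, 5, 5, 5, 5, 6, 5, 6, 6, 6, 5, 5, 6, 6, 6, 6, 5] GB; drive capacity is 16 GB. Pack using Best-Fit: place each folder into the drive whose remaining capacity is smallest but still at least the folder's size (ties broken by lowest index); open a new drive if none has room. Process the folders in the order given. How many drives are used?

Put 6 GB in drive 1; 10 GB remain.
Put 5 GB in drive 1; 5 GB remain.
Put 5 GB in drive 1; 0 GB remain.
Put 5 GB in drive 2; 11 GB remain.
Put 5 GB in drive 2; 6 GB remain.
Put 6 GB in drive 2; 0 GB remain.
Put 5 GB in drive 3; 11 GB remain.
Put 6 GB in drive 3; 5 GB remain.
Put 6 GB in drive 4; 10 GB remain.
Put 6 GB in drive 4; 4 GB remain.
Put 5 GB in drive 3; 0 GB remain.
Put 5 GB in drive 5; 11 GB remain.
Put 6 GB in drive 5; 5 GB remain.
Put 6 GB in drive 6; 10 GB remain.
Put 6 GB in drive 6; 4 GB remain.
Put 6 GB in drive 7; 10 GB remain.
Put 5 GB in drive 5; 0 GB remain.
Final drives: [6,5,5] [5,5,6] [5,6,5] [6,6] [5,6,5] [6,6] [6].

7 drives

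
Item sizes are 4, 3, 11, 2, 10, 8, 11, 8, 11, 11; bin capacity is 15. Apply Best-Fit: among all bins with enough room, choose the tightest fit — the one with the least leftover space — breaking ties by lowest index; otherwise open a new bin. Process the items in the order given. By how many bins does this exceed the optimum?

0

Best-Fit: [4,3,8] [11,2] [10] [11] [8] [11] [11] → 7 bins.
7 items exceed 7.5 (half the capacity), and no two of those can share a bin, so at least 7 bins are needed.
So 7 is already optimal.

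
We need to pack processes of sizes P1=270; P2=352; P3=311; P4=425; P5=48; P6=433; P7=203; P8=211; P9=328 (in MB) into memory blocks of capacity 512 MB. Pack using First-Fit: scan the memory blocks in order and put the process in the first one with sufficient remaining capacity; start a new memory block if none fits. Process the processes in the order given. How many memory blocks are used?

7 memory blocks

memory block 1: place P1 (270 MB), 242 MB left
memory block 2: place P2 (352 MB), 160 MB left
memory block 3: place P3 (311 MB), 201 MB left
memory block 4: place P4 (425 MB), 87 MB left
memory block 1: place P5 (48 MB), 194 MB left
memory block 5: place P6 (433 MB), 79 MB left
memory block 6: place P7 (203 MB), 309 MB left
memory block 6: place P8 (211 MB), 98 MB left
memory block 7: place P9 (328 MB), 184 MB left
Final memory blocks: [270,48] [352] [311] [425] [433] [203,211] [328].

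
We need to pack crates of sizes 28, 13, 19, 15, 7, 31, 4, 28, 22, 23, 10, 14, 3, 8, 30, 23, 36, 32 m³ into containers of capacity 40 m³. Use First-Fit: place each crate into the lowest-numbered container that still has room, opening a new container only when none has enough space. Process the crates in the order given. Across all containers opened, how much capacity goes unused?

54

Put 28 m³ in container 1; 12 m³ remain.
Put 13 m³ in container 2; 27 m³ remain.
Put 19 m³ in container 2; 8 m³ remain.
Put 15 m³ in container 3; 25 m³ remain.
Put 7 m³ in container 1; 5 m³ remain.
Put 31 m³ in container 4; 9 m³ remain.
Put 4 m³ in container 1; 1 m³ remain.
Put 28 m³ in container 5; 12 m³ remain.
Put 22 m³ in container 3; 3 m³ remain.
Put 23 m³ in container 6; 17 m³ remain.
Put 10 m³ in container 5; 2 m³ remain.
Put 14 m³ in container 6; 3 m³ remain.
Put 3 m³ in container 2; 5 m³ remain.
Put 8 m³ in container 4; 1 m³ remain.
Put 30 m³ in container 7; 10 m³ remain.
Put 23 m³ in container 8; 17 m³ remain.
Put 36 m³ in container 9; 4 m³ remain.
Put 32 m³ in container 10; 8 m³ remain.
10 containers × 40 m³ = 400 m³; used 346 m³; unused 54 m³.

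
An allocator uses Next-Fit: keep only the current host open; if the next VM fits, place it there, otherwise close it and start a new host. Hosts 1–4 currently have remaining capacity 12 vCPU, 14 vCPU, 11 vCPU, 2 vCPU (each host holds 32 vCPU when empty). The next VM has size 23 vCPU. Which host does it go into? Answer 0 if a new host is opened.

0

Next-Fit only looks at host 4, which has 2 vCPU free.
23 vCPU does not fit, so a new host is opened.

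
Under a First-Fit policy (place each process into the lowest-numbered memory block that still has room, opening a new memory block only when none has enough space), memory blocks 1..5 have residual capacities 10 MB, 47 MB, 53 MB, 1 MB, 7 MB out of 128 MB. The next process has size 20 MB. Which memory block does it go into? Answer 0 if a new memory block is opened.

2

Memory blocks with room: memory block 2 (47 MB), memory block 3 (53 MB).
The first with room is memory block 2.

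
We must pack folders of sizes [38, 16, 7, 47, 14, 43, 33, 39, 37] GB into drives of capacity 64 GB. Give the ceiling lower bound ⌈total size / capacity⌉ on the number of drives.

5

Total size = 38 + 16 + 7 + 47 + 14 + 43 + 33 + 39 + 37 = 274 GB.
⌈274 / 64⌉ = 5.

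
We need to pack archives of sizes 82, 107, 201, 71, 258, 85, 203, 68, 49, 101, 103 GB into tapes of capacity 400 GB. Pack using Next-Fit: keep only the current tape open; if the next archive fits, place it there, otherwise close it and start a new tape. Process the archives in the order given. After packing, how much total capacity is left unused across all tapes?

272

tape 1: place 82 GB, 318 GB left
tape 1: place 107 GB, 211 GB left
tape 1: place 201 GB, 10 GB left
tape 2: place 71 GB, 329 GB left
tape 2: place 258 GB, 71 GB left
tape 3: place 85 GB, 315 GB left
tape 3: place 203 GB, 112 GB left
tape 3: place 68 GB, 44 GB left
tape 4: place 49 GB, 351 GB left
tape 4: place 101 GB, 250 GB left
tape 4: place 103 GB, 147 GB left
4 tapes × 400 GB = 1600 GB; used 1328 GB; unused 272 GB.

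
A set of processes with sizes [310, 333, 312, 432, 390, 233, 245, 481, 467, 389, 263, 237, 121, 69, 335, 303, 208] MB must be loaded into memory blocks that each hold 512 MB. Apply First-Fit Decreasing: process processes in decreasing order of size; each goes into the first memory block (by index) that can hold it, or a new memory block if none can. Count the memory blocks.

12

Sorted descending: 481, 467, 432, 390, 389, 335, 333, 312, 310, 303, 263, 245, 237, 233, 208, 121, 69.
memory block 1: place 481 MB, 31 MB left
memory block 2: place 467 MB, 45 MB left
memory block 3: place 432 MB, 80 MB left
memory block 4: place 390 MB, 122 MB left
memory block 5: place 389 MB, 123 MB left
memory block 6: place 335 MB, 177 MB left
memory block 7: place 333 MB, 179 MB left
memory block 8: place 312 MB, 200 MB left
memory block 9: place 310 MB, 202 MB left
memory block 10: place 303 MB, 209 MB left
memory block 11: place 263 MB, 249 MB left
memory block 11: place 245 MB, 4 MB left
memory block 12: place 237 MB, 275 MB left
memory block 12: place 233 MB, 42 MB left
memory block 10: place 208 MB, 1 MB left
memory block 4: place 121 MB, 1 MB left
memory block 3: place 69 MB, 11 MB left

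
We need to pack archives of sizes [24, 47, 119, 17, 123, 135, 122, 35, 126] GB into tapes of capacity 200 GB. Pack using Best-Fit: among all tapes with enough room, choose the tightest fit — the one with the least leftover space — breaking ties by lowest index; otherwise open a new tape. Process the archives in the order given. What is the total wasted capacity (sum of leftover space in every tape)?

tape 1: place 24 GB, 176 GB left
tape 1: place 47 GB, 129 GB left
tape 1: place 119 GB, 10 GB left
tape 2: place 17 GB, 183 GB left
tape 2: place 123 GB, 60 GB left
tape 3: place 135 GB, 65 GB left
tape 4: place 122 GB, 78 GB left
tape 2: place 35 GB, 25 GB left
tape 5: place 126 GB, 74 GB left
5 tapes × 200 GB = 1000 GB; used 748 GB; unused 252 GB.

252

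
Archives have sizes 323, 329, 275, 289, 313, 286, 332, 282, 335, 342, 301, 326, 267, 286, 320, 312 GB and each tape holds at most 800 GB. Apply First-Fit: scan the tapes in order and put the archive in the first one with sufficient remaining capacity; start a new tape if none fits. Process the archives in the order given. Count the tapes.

8 tapes

323 GB → tape 1 (remaining 477 GB)
329 GB → tape 1 (remaining 148 GB)
275 GB → tape 2 (remaining 525 GB)
289 GB → tape 2 (remaining 236 GB)
313 GB → tape 3 (remaining 487 GB)
286 GB → tape 3 (remaining 201 GB)
332 GB → tape 4 (remaining 468 GB)
282 GB → tape 4 (remaining 186 GB)
335 GB → tape 5 (remaining 465 GB)
342 GB → tape 5 (remaining 123 GB)
301 GB → tape 6 (remaining 499 GB)
326 GB → tape 6 (remaining 173 GB)
267 GB → tape 7 (remaining 533 GB)
286 GB → tape 7 (remaining 247 GB)
320 GB → tape 8 (remaining 480 GB)
312 GB → tape 8 (remaining 168 GB)
Final tapes: [323,329] [275,289] [313,286] [332,282] [335,342] [301,326] [267,286] [320,312].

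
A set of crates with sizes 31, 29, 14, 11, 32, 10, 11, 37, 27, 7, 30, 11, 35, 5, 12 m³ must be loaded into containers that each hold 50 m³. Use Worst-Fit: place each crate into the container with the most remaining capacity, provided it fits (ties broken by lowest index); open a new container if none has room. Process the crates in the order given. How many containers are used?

container 1: place 31 m³, 19 m³ left
container 2: place 29 m³, 21 m³ left
container 2: place 14 m³, 7 m³ left
container 1: place 11 m³, 8 m³ left
container 3: place 32 m³, 18 m³ left
container 3: place 10 m³, 8 m³ left
container 4: place 11 m³, 39 m³ left
container 4: place 37 m³, 2 m³ left
container 5: place 27 m³, 23 m³ left
container 5: place 7 m³, 16 m³ left
container 6: place 30 m³, 20 m³ left
container 6: place 11 m³, 9 m³ left
container 7: place 35 m³, 15 m³ left
container 5: place 5 m³, 11 m³ left
container 7: place 12 m³, 3 m³ left

7 containers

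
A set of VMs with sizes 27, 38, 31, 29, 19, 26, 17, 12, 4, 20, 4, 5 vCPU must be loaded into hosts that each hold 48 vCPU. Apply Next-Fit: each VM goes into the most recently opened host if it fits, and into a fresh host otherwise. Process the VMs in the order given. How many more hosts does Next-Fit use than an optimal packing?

1

Next-Fit: [27] [38] [31] [29,19] [26,17] [12,4,20,4,5] → 6 hosts.
Total size 232 vCPU; any packing needs at least ⌈232/48⌉ = 5 hosts.
An optimal packing achieves that bound: [38,5,4] [31,17] [29,19] [27,20] [26,12,4] → 5 hosts.
Excess: 6 − 5 = 1.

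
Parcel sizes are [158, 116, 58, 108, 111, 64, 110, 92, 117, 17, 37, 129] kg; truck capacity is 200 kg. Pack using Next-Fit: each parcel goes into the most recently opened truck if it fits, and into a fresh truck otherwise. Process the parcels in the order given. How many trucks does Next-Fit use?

truck 1: place 158 kg, 42 kg left
truck 2: place 116 kg, 84 kg left
truck 2: place 58 kg, 26 kg left
truck 3: place 108 kg, 92 kg left
truck 4: place 111 kg, 89 kg left
truck 4: place 64 kg, 25 kg left
truck 5: place 110 kg, 90 kg left
truck 6: place 92 kg, 108 kg left
truck 7: place 117 kg, 83 kg left
truck 7: place 17 kg, 66 kg left
truck 7: place 37 kg, 29 kg left
truck 8: place 129 kg, 71 kg left
Final trucks: [158] [116,58] [108] [111,64] [110] [92] [117,17,37] [129].

8 trucks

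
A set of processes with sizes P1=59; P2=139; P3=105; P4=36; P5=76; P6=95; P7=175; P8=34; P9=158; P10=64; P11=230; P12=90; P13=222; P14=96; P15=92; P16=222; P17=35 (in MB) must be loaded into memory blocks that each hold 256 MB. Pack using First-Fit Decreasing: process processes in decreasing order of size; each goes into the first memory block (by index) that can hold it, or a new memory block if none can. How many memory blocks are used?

8

Sorted descending: 230, 222, 222, 175, 158, 139, 105, 96, 95, 92, 90, 76, 64, 59, 36, 35, 34.
Put 230 MB in memory block 1; 26 MB remain.
Put 222 MB in memory block 2; 34 MB remain.
Put 222 MB in memory block 3; 34 MB remain.
Put 175 MB in memory block 4; 81 MB remain.
Put 158 MB in memory block 5; 98 MB remain.
Put 139 MB in memory block 6; 117 MB remain.
Put 105 MB in memory block 6; 12 MB remain.
Put 96 MB in memory block 5; 2 MB remain.
Put 95 MB in memory block 7; 161 MB remain.
Put 92 MB in memory block 7; 69 MB remain.
Put 90 MB in memory block 8; 166 MB remain.
Put 76 MB in memory block 4; 5 MB remain.
Put 64 MB in memory block 7; 5 MB remain.
Put 59 MB in memory block 8; 107 MB remain.
Put 36 MB in memory block 8; 71 MB remain.
Put 35 MB in memory block 8; 36 MB remain.
Put 34 MB in memory block 2; 0 MB remain.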